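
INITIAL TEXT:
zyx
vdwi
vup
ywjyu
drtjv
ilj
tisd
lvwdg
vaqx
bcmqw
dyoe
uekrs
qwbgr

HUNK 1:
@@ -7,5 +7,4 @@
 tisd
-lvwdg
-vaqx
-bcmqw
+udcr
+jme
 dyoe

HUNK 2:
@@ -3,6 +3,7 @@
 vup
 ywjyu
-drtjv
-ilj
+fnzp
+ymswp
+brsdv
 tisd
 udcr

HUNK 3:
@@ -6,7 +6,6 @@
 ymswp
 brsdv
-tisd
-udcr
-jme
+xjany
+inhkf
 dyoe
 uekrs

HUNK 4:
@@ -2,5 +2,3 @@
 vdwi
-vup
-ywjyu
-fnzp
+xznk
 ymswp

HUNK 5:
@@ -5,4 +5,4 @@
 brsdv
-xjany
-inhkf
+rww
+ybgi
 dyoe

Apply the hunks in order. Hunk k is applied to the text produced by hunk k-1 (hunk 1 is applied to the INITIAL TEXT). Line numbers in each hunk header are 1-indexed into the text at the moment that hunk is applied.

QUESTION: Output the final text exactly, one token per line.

Hunk 1: at line 7 remove [lvwdg,vaqx,bcmqw] add [udcr,jme] -> 12 lines: zyx vdwi vup ywjyu drtjv ilj tisd udcr jme dyoe uekrs qwbgr
Hunk 2: at line 3 remove [drtjv,ilj] add [fnzp,ymswp,brsdv] -> 13 lines: zyx vdwi vup ywjyu fnzp ymswp brsdv tisd udcr jme dyoe uekrs qwbgr
Hunk 3: at line 6 remove [tisd,udcr,jme] add [xjany,inhkf] -> 12 lines: zyx vdwi vup ywjyu fnzp ymswp brsdv xjany inhkf dyoe uekrs qwbgr
Hunk 4: at line 2 remove [vup,ywjyu,fnzp] add [xznk] -> 10 lines: zyx vdwi xznk ymswp brsdv xjany inhkf dyoe uekrs qwbgr
Hunk 5: at line 5 remove [xjany,inhkf] add [rww,ybgi] -> 10 lines: zyx vdwi xznk ymswp brsdv rww ybgi dyoe uekrs qwbgr

Answer: zyx
vdwi
xznk
ymswp
brsdv
rww
ybgi
dyoe
uekrs
qwbgr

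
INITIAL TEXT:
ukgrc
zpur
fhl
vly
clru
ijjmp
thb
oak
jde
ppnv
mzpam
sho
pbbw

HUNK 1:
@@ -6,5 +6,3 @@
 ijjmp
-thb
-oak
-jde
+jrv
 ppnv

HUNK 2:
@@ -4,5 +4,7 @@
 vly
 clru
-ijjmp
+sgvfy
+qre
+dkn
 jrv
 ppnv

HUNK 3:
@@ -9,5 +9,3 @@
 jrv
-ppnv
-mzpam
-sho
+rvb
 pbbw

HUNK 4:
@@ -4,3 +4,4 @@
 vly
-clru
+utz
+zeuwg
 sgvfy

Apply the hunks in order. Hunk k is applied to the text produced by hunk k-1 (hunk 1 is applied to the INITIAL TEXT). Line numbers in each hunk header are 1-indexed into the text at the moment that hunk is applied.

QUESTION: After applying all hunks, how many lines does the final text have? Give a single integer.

Answer: 12

Derivation:
Hunk 1: at line 6 remove [thb,oak,jde] add [jrv] -> 11 lines: ukgrc zpur fhl vly clru ijjmp jrv ppnv mzpam sho pbbw
Hunk 2: at line 4 remove [ijjmp] add [sgvfy,qre,dkn] -> 13 lines: ukgrc zpur fhl vly clru sgvfy qre dkn jrv ppnv mzpam sho pbbw
Hunk 3: at line 9 remove [ppnv,mzpam,sho] add [rvb] -> 11 lines: ukgrc zpur fhl vly clru sgvfy qre dkn jrv rvb pbbw
Hunk 4: at line 4 remove [clru] add [utz,zeuwg] -> 12 lines: ukgrc zpur fhl vly utz zeuwg sgvfy qre dkn jrv rvb pbbw
Final line count: 12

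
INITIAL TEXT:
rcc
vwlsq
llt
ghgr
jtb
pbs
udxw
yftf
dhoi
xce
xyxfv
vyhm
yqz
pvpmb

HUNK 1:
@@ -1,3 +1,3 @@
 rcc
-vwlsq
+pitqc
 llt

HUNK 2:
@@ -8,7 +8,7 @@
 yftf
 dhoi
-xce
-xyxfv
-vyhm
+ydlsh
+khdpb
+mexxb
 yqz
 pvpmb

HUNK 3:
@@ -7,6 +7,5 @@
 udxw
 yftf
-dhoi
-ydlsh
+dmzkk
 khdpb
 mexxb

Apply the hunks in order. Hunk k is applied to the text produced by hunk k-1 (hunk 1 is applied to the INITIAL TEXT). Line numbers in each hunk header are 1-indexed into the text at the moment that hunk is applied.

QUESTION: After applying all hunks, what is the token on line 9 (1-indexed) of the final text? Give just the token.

Hunk 1: at line 1 remove [vwlsq] add [pitqc] -> 14 lines: rcc pitqc llt ghgr jtb pbs udxw yftf dhoi xce xyxfv vyhm yqz pvpmb
Hunk 2: at line 8 remove [xce,xyxfv,vyhm] add [ydlsh,khdpb,mexxb] -> 14 lines: rcc pitqc llt ghgr jtb pbs udxw yftf dhoi ydlsh khdpb mexxb yqz pvpmb
Hunk 3: at line 7 remove [dhoi,ydlsh] add [dmzkk] -> 13 lines: rcc pitqc llt ghgr jtb pbs udxw yftf dmzkk khdpb mexxb yqz pvpmb
Final line 9: dmzkk

Answer: dmzkk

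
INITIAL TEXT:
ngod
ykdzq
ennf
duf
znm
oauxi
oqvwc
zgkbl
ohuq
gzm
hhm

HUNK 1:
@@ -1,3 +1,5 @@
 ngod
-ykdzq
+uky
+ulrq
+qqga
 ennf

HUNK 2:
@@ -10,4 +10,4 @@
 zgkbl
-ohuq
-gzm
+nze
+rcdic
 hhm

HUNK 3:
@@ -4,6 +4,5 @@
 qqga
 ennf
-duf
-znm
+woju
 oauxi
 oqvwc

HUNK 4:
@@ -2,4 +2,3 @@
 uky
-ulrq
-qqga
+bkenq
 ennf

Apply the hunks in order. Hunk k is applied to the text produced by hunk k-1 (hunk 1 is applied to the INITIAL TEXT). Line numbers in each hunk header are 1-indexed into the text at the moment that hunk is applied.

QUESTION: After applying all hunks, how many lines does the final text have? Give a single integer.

Hunk 1: at line 1 remove [ykdzq] add [uky,ulrq,qqga] -> 13 lines: ngod uky ulrq qqga ennf duf znm oauxi oqvwc zgkbl ohuq gzm hhm
Hunk 2: at line 10 remove [ohuq,gzm] add [nze,rcdic] -> 13 lines: ngod uky ulrq qqga ennf duf znm oauxi oqvwc zgkbl nze rcdic hhm
Hunk 3: at line 4 remove [duf,znm] add [woju] -> 12 lines: ngod uky ulrq qqga ennf woju oauxi oqvwc zgkbl nze rcdic hhm
Hunk 4: at line 2 remove [ulrq,qqga] add [bkenq] -> 11 lines: ngod uky bkenq ennf woju oauxi oqvwc zgkbl nze rcdic hhm
Final line count: 11

Answer: 11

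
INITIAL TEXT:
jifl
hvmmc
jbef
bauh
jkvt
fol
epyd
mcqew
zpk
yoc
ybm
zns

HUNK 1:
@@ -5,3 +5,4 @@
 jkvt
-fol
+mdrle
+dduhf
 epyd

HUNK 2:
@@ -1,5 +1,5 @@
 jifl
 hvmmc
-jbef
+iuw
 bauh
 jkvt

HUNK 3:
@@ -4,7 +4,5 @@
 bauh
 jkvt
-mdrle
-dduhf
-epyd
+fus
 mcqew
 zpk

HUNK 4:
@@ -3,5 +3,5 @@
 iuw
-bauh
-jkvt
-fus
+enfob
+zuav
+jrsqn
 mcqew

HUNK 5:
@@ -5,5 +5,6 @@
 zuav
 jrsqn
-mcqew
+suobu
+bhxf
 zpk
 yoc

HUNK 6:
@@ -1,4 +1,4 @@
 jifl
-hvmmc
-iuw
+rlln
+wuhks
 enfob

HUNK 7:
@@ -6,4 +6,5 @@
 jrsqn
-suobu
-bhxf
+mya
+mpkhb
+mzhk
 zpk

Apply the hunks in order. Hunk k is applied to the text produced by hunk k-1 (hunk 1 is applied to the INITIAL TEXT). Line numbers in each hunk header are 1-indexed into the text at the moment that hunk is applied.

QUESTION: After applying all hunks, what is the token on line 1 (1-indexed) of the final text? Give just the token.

Answer: jifl

Derivation:
Hunk 1: at line 5 remove [fol] add [mdrle,dduhf] -> 13 lines: jifl hvmmc jbef bauh jkvt mdrle dduhf epyd mcqew zpk yoc ybm zns
Hunk 2: at line 1 remove [jbef] add [iuw] -> 13 lines: jifl hvmmc iuw bauh jkvt mdrle dduhf epyd mcqew zpk yoc ybm zns
Hunk 3: at line 4 remove [mdrle,dduhf,epyd] add [fus] -> 11 lines: jifl hvmmc iuw bauh jkvt fus mcqew zpk yoc ybm zns
Hunk 4: at line 3 remove [bauh,jkvt,fus] add [enfob,zuav,jrsqn] -> 11 lines: jifl hvmmc iuw enfob zuav jrsqn mcqew zpk yoc ybm zns
Hunk 5: at line 5 remove [mcqew] add [suobu,bhxf] -> 12 lines: jifl hvmmc iuw enfob zuav jrsqn suobu bhxf zpk yoc ybm zns
Hunk 6: at line 1 remove [hvmmc,iuw] add [rlln,wuhks] -> 12 lines: jifl rlln wuhks enfob zuav jrsqn suobu bhxf zpk yoc ybm zns
Hunk 7: at line 6 remove [suobu,bhxf] add [mya,mpkhb,mzhk] -> 13 lines: jifl rlln wuhks enfob zuav jrsqn mya mpkhb mzhk zpk yoc ybm zns
Final line 1: jifl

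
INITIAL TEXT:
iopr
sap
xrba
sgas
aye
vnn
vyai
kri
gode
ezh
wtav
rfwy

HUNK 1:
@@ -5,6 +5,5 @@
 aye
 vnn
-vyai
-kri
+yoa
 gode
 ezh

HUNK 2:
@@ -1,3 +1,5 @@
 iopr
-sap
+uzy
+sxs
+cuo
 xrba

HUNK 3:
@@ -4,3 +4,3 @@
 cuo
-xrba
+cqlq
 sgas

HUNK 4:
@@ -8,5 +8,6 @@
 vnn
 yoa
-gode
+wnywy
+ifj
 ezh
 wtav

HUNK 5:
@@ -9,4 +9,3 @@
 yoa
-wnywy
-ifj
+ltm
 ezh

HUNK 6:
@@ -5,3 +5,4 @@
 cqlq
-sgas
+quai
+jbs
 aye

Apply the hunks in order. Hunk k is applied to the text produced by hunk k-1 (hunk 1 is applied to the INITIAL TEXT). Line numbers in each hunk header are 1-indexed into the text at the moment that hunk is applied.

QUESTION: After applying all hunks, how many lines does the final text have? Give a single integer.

Answer: 14

Derivation:
Hunk 1: at line 5 remove [vyai,kri] add [yoa] -> 11 lines: iopr sap xrba sgas aye vnn yoa gode ezh wtav rfwy
Hunk 2: at line 1 remove [sap] add [uzy,sxs,cuo] -> 13 lines: iopr uzy sxs cuo xrba sgas aye vnn yoa gode ezh wtav rfwy
Hunk 3: at line 4 remove [xrba] add [cqlq] -> 13 lines: iopr uzy sxs cuo cqlq sgas aye vnn yoa gode ezh wtav rfwy
Hunk 4: at line 8 remove [gode] add [wnywy,ifj] -> 14 lines: iopr uzy sxs cuo cqlq sgas aye vnn yoa wnywy ifj ezh wtav rfwy
Hunk 5: at line 9 remove [wnywy,ifj] add [ltm] -> 13 lines: iopr uzy sxs cuo cqlq sgas aye vnn yoa ltm ezh wtav rfwy
Hunk 6: at line 5 remove [sgas] add [quai,jbs] -> 14 lines: iopr uzy sxs cuo cqlq quai jbs aye vnn yoa ltm ezh wtav rfwy
Final line count: 14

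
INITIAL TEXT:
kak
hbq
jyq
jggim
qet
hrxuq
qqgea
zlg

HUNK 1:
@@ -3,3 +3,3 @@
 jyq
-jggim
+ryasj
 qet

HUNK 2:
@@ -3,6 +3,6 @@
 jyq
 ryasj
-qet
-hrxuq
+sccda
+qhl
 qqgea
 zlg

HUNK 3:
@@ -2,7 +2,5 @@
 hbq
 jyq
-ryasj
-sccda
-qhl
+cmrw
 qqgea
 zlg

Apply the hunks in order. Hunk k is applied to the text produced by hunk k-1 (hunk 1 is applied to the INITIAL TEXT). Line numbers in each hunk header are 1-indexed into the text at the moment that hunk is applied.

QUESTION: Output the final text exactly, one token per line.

Answer: kak
hbq
jyq
cmrw
qqgea
zlg

Derivation:
Hunk 1: at line 3 remove [jggim] add [ryasj] -> 8 lines: kak hbq jyq ryasj qet hrxuq qqgea zlg
Hunk 2: at line 3 remove [qet,hrxuq] add [sccda,qhl] -> 8 lines: kak hbq jyq ryasj sccda qhl qqgea zlg
Hunk 3: at line 2 remove [ryasj,sccda,qhl] add [cmrw] -> 6 lines: kak hbq jyq cmrw qqgea zlg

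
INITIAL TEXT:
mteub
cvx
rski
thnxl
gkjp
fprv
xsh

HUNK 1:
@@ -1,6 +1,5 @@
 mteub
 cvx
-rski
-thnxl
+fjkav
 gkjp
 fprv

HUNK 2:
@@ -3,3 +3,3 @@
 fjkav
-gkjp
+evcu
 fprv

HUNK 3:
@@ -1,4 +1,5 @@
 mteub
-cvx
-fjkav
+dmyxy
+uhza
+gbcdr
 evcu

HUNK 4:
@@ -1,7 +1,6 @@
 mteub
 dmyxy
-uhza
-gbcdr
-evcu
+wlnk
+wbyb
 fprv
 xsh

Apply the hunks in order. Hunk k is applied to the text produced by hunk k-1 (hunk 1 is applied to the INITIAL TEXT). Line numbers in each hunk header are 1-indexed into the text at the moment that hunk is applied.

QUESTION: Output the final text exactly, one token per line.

Hunk 1: at line 1 remove [rski,thnxl] add [fjkav] -> 6 lines: mteub cvx fjkav gkjp fprv xsh
Hunk 2: at line 3 remove [gkjp] add [evcu] -> 6 lines: mteub cvx fjkav evcu fprv xsh
Hunk 3: at line 1 remove [cvx,fjkav] add [dmyxy,uhza,gbcdr] -> 7 lines: mteub dmyxy uhza gbcdr evcu fprv xsh
Hunk 4: at line 1 remove [uhza,gbcdr,evcu] add [wlnk,wbyb] -> 6 lines: mteub dmyxy wlnk wbyb fprv xsh

Answer: mteub
dmyxy
wlnk
wbyb
fprv
xsh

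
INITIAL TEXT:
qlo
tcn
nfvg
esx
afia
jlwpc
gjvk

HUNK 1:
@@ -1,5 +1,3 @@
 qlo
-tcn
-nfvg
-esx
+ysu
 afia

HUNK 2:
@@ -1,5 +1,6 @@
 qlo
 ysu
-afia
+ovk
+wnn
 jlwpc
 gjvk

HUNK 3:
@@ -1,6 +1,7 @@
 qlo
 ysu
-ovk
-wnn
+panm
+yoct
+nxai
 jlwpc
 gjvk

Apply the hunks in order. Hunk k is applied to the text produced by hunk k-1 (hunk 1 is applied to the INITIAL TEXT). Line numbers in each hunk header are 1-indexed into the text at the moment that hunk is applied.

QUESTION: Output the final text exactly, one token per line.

Answer: qlo
ysu
panm
yoct
nxai
jlwpc
gjvk

Derivation:
Hunk 1: at line 1 remove [tcn,nfvg,esx] add [ysu] -> 5 lines: qlo ysu afia jlwpc gjvk
Hunk 2: at line 1 remove [afia] add [ovk,wnn] -> 6 lines: qlo ysu ovk wnn jlwpc gjvk
Hunk 3: at line 1 remove [ovk,wnn] add [panm,yoct,nxai] -> 7 lines: qlo ysu panm yoct nxai jlwpc gjvk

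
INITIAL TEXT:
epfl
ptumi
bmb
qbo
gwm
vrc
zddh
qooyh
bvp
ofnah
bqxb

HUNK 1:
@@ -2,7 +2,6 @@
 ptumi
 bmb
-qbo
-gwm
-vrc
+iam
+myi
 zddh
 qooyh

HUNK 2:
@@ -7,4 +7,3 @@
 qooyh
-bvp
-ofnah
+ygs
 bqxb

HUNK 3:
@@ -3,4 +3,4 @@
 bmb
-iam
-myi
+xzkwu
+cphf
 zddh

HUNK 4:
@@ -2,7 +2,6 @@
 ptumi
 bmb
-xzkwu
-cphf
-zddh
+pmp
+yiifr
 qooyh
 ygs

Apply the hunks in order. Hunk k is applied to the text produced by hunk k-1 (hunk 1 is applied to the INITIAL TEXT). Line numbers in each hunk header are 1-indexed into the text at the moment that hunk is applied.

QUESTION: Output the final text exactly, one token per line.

Answer: epfl
ptumi
bmb
pmp
yiifr
qooyh
ygs
bqxb

Derivation:
Hunk 1: at line 2 remove [qbo,gwm,vrc] add [iam,myi] -> 10 lines: epfl ptumi bmb iam myi zddh qooyh bvp ofnah bqxb
Hunk 2: at line 7 remove [bvp,ofnah] add [ygs] -> 9 lines: epfl ptumi bmb iam myi zddh qooyh ygs bqxb
Hunk 3: at line 3 remove [iam,myi] add [xzkwu,cphf] -> 9 lines: epfl ptumi bmb xzkwu cphf zddh qooyh ygs bqxb
Hunk 4: at line 2 remove [xzkwu,cphf,zddh] add [pmp,yiifr] -> 8 lines: epfl ptumi bmb pmp yiifr qooyh ygs bqxb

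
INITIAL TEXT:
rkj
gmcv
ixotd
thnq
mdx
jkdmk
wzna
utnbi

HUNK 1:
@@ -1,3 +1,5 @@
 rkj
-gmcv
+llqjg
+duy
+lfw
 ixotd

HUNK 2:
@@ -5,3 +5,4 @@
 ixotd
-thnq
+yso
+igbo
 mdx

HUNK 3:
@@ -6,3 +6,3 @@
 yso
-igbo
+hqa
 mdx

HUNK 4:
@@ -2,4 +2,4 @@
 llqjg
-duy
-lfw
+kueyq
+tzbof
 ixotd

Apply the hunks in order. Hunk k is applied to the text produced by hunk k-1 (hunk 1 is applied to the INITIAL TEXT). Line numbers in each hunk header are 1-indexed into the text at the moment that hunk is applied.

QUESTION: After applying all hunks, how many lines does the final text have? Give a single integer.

Hunk 1: at line 1 remove [gmcv] add [llqjg,duy,lfw] -> 10 lines: rkj llqjg duy lfw ixotd thnq mdx jkdmk wzna utnbi
Hunk 2: at line 5 remove [thnq] add [yso,igbo] -> 11 lines: rkj llqjg duy lfw ixotd yso igbo mdx jkdmk wzna utnbi
Hunk 3: at line 6 remove [igbo] add [hqa] -> 11 lines: rkj llqjg duy lfw ixotd yso hqa mdx jkdmk wzna utnbi
Hunk 4: at line 2 remove [duy,lfw] add [kueyq,tzbof] -> 11 lines: rkj llqjg kueyq tzbof ixotd yso hqa mdx jkdmk wzna utnbi
Final line count: 11

Answer: 11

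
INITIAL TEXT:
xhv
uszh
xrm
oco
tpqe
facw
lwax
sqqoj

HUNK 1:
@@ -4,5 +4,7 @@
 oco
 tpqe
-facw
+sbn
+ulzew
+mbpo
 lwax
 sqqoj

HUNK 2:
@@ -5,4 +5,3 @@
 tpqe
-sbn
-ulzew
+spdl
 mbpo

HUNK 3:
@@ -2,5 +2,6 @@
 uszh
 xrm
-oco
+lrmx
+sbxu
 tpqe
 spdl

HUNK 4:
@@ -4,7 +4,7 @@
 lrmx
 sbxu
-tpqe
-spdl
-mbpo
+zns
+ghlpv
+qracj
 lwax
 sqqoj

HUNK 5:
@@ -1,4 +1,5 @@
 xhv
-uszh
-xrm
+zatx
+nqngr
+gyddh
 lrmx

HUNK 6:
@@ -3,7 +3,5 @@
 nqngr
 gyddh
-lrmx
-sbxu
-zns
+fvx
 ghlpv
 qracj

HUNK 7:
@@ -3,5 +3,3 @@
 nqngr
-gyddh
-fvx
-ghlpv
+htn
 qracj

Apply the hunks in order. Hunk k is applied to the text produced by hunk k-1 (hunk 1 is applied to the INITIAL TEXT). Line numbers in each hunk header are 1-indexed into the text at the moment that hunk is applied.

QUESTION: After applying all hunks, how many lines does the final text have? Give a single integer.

Hunk 1: at line 4 remove [facw] add [sbn,ulzew,mbpo] -> 10 lines: xhv uszh xrm oco tpqe sbn ulzew mbpo lwax sqqoj
Hunk 2: at line 5 remove [sbn,ulzew] add [spdl] -> 9 lines: xhv uszh xrm oco tpqe spdl mbpo lwax sqqoj
Hunk 3: at line 2 remove [oco] add [lrmx,sbxu] -> 10 lines: xhv uszh xrm lrmx sbxu tpqe spdl mbpo lwax sqqoj
Hunk 4: at line 4 remove [tpqe,spdl,mbpo] add [zns,ghlpv,qracj] -> 10 lines: xhv uszh xrm lrmx sbxu zns ghlpv qracj lwax sqqoj
Hunk 5: at line 1 remove [uszh,xrm] add [zatx,nqngr,gyddh] -> 11 lines: xhv zatx nqngr gyddh lrmx sbxu zns ghlpv qracj lwax sqqoj
Hunk 6: at line 3 remove [lrmx,sbxu,zns] add [fvx] -> 9 lines: xhv zatx nqngr gyddh fvx ghlpv qracj lwax sqqoj
Hunk 7: at line 3 remove [gyddh,fvx,ghlpv] add [htn] -> 7 lines: xhv zatx nqngr htn qracj lwax sqqoj
Final line count: 7

Answer: 7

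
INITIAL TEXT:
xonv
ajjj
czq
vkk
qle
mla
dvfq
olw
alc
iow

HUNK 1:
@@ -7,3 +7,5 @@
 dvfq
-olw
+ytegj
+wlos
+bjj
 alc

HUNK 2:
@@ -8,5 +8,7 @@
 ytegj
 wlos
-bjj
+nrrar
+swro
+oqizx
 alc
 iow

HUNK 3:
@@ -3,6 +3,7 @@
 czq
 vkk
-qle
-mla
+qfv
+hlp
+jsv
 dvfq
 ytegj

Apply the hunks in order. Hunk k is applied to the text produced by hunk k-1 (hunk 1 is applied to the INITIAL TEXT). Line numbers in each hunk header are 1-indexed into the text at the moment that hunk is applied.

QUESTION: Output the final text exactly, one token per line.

Answer: xonv
ajjj
czq
vkk
qfv
hlp
jsv
dvfq
ytegj
wlos
nrrar
swro
oqizx
alc
iow

Derivation:
Hunk 1: at line 7 remove [olw] add [ytegj,wlos,bjj] -> 12 lines: xonv ajjj czq vkk qle mla dvfq ytegj wlos bjj alc iow
Hunk 2: at line 8 remove [bjj] add [nrrar,swro,oqizx] -> 14 lines: xonv ajjj czq vkk qle mla dvfq ytegj wlos nrrar swro oqizx alc iow
Hunk 3: at line 3 remove [qle,mla] add [qfv,hlp,jsv] -> 15 lines: xonv ajjj czq vkk qfv hlp jsv dvfq ytegj wlos nrrar swro oqizx alc iow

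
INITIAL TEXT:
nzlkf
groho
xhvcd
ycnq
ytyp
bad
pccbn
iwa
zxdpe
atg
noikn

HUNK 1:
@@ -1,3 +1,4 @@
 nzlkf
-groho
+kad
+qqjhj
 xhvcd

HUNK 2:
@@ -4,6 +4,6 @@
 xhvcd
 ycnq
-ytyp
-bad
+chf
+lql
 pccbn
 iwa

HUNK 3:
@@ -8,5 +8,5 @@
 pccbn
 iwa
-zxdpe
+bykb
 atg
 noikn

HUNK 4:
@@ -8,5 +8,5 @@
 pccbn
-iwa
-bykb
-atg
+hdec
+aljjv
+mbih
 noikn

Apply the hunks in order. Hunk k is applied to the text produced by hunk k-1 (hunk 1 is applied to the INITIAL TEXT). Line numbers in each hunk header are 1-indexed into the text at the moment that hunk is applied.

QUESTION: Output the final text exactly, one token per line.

Hunk 1: at line 1 remove [groho] add [kad,qqjhj] -> 12 lines: nzlkf kad qqjhj xhvcd ycnq ytyp bad pccbn iwa zxdpe atg noikn
Hunk 2: at line 4 remove [ytyp,bad] add [chf,lql] -> 12 lines: nzlkf kad qqjhj xhvcd ycnq chf lql pccbn iwa zxdpe atg noikn
Hunk 3: at line 8 remove [zxdpe] add [bykb] -> 12 lines: nzlkf kad qqjhj xhvcd ycnq chf lql pccbn iwa bykb atg noikn
Hunk 4: at line 8 remove [iwa,bykb,atg] add [hdec,aljjv,mbih] -> 12 lines: nzlkf kad qqjhj xhvcd ycnq chf lql pccbn hdec aljjv mbih noikn

Answer: nzlkf
kad
qqjhj
xhvcd
ycnq
chf
lql
pccbn
hdec
aljjv
mbih
noikn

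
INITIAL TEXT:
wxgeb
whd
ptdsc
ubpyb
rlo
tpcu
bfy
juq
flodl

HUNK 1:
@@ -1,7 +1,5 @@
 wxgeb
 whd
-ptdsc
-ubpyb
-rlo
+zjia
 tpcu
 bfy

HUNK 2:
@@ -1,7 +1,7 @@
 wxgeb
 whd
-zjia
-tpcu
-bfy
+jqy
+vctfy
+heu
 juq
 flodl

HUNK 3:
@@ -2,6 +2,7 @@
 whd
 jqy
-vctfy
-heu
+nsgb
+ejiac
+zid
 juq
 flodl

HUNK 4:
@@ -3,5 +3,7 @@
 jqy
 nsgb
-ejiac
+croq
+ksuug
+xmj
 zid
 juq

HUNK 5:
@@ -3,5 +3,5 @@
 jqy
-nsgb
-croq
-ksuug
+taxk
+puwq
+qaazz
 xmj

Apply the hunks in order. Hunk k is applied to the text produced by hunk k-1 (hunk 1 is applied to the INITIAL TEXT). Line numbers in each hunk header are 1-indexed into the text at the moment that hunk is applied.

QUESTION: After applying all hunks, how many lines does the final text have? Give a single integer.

Hunk 1: at line 1 remove [ptdsc,ubpyb,rlo] add [zjia] -> 7 lines: wxgeb whd zjia tpcu bfy juq flodl
Hunk 2: at line 1 remove [zjia,tpcu,bfy] add [jqy,vctfy,heu] -> 7 lines: wxgeb whd jqy vctfy heu juq flodl
Hunk 3: at line 2 remove [vctfy,heu] add [nsgb,ejiac,zid] -> 8 lines: wxgeb whd jqy nsgb ejiac zid juq flodl
Hunk 4: at line 3 remove [ejiac] add [croq,ksuug,xmj] -> 10 lines: wxgeb whd jqy nsgb croq ksuug xmj zid juq flodl
Hunk 5: at line 3 remove [nsgb,croq,ksuug] add [taxk,puwq,qaazz] -> 10 lines: wxgeb whd jqy taxk puwq qaazz xmj zid juq flodl
Final line count: 10

Answer: 10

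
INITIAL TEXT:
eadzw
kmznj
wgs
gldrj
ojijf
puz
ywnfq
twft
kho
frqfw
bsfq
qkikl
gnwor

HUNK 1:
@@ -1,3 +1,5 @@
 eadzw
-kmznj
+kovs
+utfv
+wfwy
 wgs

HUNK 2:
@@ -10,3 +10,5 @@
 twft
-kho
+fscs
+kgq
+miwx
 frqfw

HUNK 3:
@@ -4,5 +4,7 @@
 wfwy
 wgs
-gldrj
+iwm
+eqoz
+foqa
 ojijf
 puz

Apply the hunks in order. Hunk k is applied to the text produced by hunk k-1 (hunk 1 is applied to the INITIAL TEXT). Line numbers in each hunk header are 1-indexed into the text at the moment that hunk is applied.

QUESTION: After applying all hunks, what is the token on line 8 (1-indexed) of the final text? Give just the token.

Answer: foqa

Derivation:
Hunk 1: at line 1 remove [kmznj] add [kovs,utfv,wfwy] -> 15 lines: eadzw kovs utfv wfwy wgs gldrj ojijf puz ywnfq twft kho frqfw bsfq qkikl gnwor
Hunk 2: at line 10 remove [kho] add [fscs,kgq,miwx] -> 17 lines: eadzw kovs utfv wfwy wgs gldrj ojijf puz ywnfq twft fscs kgq miwx frqfw bsfq qkikl gnwor
Hunk 3: at line 4 remove [gldrj] add [iwm,eqoz,foqa] -> 19 lines: eadzw kovs utfv wfwy wgs iwm eqoz foqa ojijf puz ywnfq twft fscs kgq miwx frqfw bsfq qkikl gnwor
Final line 8: foqa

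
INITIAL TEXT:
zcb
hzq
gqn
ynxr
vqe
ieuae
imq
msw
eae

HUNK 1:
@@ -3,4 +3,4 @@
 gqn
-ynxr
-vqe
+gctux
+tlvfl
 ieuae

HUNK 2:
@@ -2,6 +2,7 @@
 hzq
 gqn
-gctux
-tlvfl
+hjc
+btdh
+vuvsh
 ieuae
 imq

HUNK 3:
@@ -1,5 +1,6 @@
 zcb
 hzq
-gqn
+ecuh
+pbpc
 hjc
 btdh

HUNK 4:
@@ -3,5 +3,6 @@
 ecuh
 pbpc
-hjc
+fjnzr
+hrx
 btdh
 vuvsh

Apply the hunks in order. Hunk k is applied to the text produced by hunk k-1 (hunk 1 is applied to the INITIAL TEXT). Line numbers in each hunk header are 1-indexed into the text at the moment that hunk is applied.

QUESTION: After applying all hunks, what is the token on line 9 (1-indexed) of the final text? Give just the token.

Answer: ieuae

Derivation:
Hunk 1: at line 3 remove [ynxr,vqe] add [gctux,tlvfl] -> 9 lines: zcb hzq gqn gctux tlvfl ieuae imq msw eae
Hunk 2: at line 2 remove [gctux,tlvfl] add [hjc,btdh,vuvsh] -> 10 lines: zcb hzq gqn hjc btdh vuvsh ieuae imq msw eae
Hunk 3: at line 1 remove [gqn] add [ecuh,pbpc] -> 11 lines: zcb hzq ecuh pbpc hjc btdh vuvsh ieuae imq msw eae
Hunk 4: at line 3 remove [hjc] add [fjnzr,hrx] -> 12 lines: zcb hzq ecuh pbpc fjnzr hrx btdh vuvsh ieuae imq msw eae
Final line 9: ieuae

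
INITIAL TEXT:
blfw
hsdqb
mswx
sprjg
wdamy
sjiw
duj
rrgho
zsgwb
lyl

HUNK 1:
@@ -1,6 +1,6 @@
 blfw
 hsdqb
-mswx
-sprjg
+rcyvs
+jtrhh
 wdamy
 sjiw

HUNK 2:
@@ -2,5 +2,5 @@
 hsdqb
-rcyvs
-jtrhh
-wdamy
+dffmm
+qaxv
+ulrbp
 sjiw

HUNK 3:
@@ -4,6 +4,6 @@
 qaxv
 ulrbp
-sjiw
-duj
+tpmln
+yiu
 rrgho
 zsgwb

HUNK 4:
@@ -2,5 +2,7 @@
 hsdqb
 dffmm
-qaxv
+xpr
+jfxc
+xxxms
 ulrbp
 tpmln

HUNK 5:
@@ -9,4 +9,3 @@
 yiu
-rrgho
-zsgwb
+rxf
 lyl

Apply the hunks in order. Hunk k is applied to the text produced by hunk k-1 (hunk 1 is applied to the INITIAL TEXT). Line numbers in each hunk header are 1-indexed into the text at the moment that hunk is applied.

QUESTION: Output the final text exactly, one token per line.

Answer: blfw
hsdqb
dffmm
xpr
jfxc
xxxms
ulrbp
tpmln
yiu
rxf
lyl

Derivation:
Hunk 1: at line 1 remove [mswx,sprjg] add [rcyvs,jtrhh] -> 10 lines: blfw hsdqb rcyvs jtrhh wdamy sjiw duj rrgho zsgwb lyl
Hunk 2: at line 2 remove [rcyvs,jtrhh,wdamy] add [dffmm,qaxv,ulrbp] -> 10 lines: blfw hsdqb dffmm qaxv ulrbp sjiw duj rrgho zsgwb lyl
Hunk 3: at line 4 remove [sjiw,duj] add [tpmln,yiu] -> 10 lines: blfw hsdqb dffmm qaxv ulrbp tpmln yiu rrgho zsgwb lyl
Hunk 4: at line 2 remove [qaxv] add [xpr,jfxc,xxxms] -> 12 lines: blfw hsdqb dffmm xpr jfxc xxxms ulrbp tpmln yiu rrgho zsgwb lyl
Hunk 5: at line 9 remove [rrgho,zsgwb] add [rxf] -> 11 lines: blfw hsdqb dffmm xpr jfxc xxxms ulrbp tpmln yiu rxf lyl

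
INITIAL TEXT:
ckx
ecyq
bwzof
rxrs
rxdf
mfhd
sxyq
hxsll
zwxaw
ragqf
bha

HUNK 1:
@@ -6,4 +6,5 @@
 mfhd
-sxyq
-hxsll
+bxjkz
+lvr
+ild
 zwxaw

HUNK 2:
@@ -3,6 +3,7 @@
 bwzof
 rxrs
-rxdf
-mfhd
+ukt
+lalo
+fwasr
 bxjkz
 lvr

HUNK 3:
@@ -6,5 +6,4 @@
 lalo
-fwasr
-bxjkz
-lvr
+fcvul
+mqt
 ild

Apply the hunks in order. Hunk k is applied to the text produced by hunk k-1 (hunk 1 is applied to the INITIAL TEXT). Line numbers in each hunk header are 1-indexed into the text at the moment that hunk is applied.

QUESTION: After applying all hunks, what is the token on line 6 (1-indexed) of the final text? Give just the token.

Answer: lalo

Derivation:
Hunk 1: at line 6 remove [sxyq,hxsll] add [bxjkz,lvr,ild] -> 12 lines: ckx ecyq bwzof rxrs rxdf mfhd bxjkz lvr ild zwxaw ragqf bha
Hunk 2: at line 3 remove [rxdf,mfhd] add [ukt,lalo,fwasr] -> 13 lines: ckx ecyq bwzof rxrs ukt lalo fwasr bxjkz lvr ild zwxaw ragqf bha
Hunk 3: at line 6 remove [fwasr,bxjkz,lvr] add [fcvul,mqt] -> 12 lines: ckx ecyq bwzof rxrs ukt lalo fcvul mqt ild zwxaw ragqf bha
Final line 6: lalo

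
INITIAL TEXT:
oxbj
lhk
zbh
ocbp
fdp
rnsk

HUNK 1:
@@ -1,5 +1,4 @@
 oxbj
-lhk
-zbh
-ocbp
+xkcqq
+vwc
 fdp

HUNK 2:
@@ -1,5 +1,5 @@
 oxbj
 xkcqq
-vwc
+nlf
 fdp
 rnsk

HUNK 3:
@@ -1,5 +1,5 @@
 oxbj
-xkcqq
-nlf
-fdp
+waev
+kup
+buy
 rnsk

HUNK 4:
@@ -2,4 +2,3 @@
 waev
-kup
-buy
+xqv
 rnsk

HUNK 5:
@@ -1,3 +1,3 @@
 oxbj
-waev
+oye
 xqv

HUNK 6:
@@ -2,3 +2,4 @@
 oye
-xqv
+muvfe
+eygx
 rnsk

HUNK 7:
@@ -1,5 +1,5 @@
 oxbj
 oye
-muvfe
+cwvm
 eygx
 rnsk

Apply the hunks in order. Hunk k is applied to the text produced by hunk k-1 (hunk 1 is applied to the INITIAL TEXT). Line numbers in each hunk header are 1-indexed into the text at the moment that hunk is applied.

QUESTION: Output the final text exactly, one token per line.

Answer: oxbj
oye
cwvm
eygx
rnsk

Derivation:
Hunk 1: at line 1 remove [lhk,zbh,ocbp] add [xkcqq,vwc] -> 5 lines: oxbj xkcqq vwc fdp rnsk
Hunk 2: at line 1 remove [vwc] add [nlf] -> 5 lines: oxbj xkcqq nlf fdp rnsk
Hunk 3: at line 1 remove [xkcqq,nlf,fdp] add [waev,kup,buy] -> 5 lines: oxbj waev kup buy rnsk
Hunk 4: at line 2 remove [kup,buy] add [xqv] -> 4 lines: oxbj waev xqv rnsk
Hunk 5: at line 1 remove [waev] add [oye] -> 4 lines: oxbj oye xqv rnsk
Hunk 6: at line 2 remove [xqv] add [muvfe,eygx] -> 5 lines: oxbj oye muvfe eygx rnsk
Hunk 7: at line 1 remove [muvfe] add [cwvm] -> 5 lines: oxbj oye cwvm eygx rnsk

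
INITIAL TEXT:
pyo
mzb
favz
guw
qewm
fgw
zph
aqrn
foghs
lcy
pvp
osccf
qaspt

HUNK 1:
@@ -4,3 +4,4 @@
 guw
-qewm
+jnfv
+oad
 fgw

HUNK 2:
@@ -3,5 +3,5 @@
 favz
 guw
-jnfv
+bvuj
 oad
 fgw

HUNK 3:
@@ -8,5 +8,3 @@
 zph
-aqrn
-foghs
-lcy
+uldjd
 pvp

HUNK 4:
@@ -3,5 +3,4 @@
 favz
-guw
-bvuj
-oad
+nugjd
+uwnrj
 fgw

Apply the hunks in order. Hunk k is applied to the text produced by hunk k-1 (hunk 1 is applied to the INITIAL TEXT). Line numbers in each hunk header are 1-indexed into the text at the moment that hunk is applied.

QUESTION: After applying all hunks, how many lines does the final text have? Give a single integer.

Hunk 1: at line 4 remove [qewm] add [jnfv,oad] -> 14 lines: pyo mzb favz guw jnfv oad fgw zph aqrn foghs lcy pvp osccf qaspt
Hunk 2: at line 3 remove [jnfv] add [bvuj] -> 14 lines: pyo mzb favz guw bvuj oad fgw zph aqrn foghs lcy pvp osccf qaspt
Hunk 3: at line 8 remove [aqrn,foghs,lcy] add [uldjd] -> 12 lines: pyo mzb favz guw bvuj oad fgw zph uldjd pvp osccf qaspt
Hunk 4: at line 3 remove [guw,bvuj,oad] add [nugjd,uwnrj] -> 11 lines: pyo mzb favz nugjd uwnrj fgw zph uldjd pvp osccf qaspt
Final line count: 11

Answer: 11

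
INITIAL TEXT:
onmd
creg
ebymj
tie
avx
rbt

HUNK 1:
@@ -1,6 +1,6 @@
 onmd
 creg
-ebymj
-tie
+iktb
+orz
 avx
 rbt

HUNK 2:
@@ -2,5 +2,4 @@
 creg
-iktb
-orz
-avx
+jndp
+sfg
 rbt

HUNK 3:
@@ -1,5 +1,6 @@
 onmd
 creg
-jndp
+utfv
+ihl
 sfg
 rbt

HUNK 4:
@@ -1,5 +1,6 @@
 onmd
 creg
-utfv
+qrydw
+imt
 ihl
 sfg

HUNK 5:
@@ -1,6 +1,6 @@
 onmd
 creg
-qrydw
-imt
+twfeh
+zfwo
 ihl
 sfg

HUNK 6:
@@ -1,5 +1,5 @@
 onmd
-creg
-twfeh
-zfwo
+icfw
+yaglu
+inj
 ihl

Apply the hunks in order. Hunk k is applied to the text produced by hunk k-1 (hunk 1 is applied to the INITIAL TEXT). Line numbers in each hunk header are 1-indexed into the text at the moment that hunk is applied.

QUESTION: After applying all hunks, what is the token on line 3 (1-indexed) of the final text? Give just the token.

Hunk 1: at line 1 remove [ebymj,tie] add [iktb,orz] -> 6 lines: onmd creg iktb orz avx rbt
Hunk 2: at line 2 remove [iktb,orz,avx] add [jndp,sfg] -> 5 lines: onmd creg jndp sfg rbt
Hunk 3: at line 1 remove [jndp] add [utfv,ihl] -> 6 lines: onmd creg utfv ihl sfg rbt
Hunk 4: at line 1 remove [utfv] add [qrydw,imt] -> 7 lines: onmd creg qrydw imt ihl sfg rbt
Hunk 5: at line 1 remove [qrydw,imt] add [twfeh,zfwo] -> 7 lines: onmd creg twfeh zfwo ihl sfg rbt
Hunk 6: at line 1 remove [creg,twfeh,zfwo] add [icfw,yaglu,inj] -> 7 lines: onmd icfw yaglu inj ihl sfg rbt
Final line 3: yaglu

Answer: yaglu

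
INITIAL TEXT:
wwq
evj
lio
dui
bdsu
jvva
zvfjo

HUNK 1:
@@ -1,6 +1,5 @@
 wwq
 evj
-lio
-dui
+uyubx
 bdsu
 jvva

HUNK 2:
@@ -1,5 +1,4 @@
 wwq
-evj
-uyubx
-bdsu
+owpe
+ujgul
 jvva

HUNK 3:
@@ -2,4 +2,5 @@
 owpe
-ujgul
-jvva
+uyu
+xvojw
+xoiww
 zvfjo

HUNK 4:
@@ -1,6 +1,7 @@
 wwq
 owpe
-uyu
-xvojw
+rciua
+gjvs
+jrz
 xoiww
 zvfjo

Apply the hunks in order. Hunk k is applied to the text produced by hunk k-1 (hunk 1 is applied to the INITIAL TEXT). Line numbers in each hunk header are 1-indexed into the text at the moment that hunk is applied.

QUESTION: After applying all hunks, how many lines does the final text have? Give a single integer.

Hunk 1: at line 1 remove [lio,dui] add [uyubx] -> 6 lines: wwq evj uyubx bdsu jvva zvfjo
Hunk 2: at line 1 remove [evj,uyubx,bdsu] add [owpe,ujgul] -> 5 lines: wwq owpe ujgul jvva zvfjo
Hunk 3: at line 2 remove [ujgul,jvva] add [uyu,xvojw,xoiww] -> 6 lines: wwq owpe uyu xvojw xoiww zvfjo
Hunk 4: at line 1 remove [uyu,xvojw] add [rciua,gjvs,jrz] -> 7 lines: wwq owpe rciua gjvs jrz xoiww zvfjo
Final line count: 7

Answer: 7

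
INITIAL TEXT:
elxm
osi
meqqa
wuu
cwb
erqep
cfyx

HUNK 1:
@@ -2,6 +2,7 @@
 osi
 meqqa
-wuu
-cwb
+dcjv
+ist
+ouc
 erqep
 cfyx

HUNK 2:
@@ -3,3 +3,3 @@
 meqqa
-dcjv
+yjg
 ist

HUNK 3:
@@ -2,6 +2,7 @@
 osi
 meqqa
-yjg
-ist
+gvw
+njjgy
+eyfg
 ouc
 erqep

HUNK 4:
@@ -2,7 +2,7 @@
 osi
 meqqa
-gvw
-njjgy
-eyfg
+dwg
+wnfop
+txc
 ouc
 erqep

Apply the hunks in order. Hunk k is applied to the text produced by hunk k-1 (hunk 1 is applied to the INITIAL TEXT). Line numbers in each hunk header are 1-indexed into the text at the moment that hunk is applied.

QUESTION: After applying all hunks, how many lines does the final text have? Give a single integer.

Hunk 1: at line 2 remove [wuu,cwb] add [dcjv,ist,ouc] -> 8 lines: elxm osi meqqa dcjv ist ouc erqep cfyx
Hunk 2: at line 3 remove [dcjv] add [yjg] -> 8 lines: elxm osi meqqa yjg ist ouc erqep cfyx
Hunk 3: at line 2 remove [yjg,ist] add [gvw,njjgy,eyfg] -> 9 lines: elxm osi meqqa gvw njjgy eyfg ouc erqep cfyx
Hunk 4: at line 2 remove [gvw,njjgy,eyfg] add [dwg,wnfop,txc] -> 9 lines: elxm osi meqqa dwg wnfop txc ouc erqep cfyx
Final line count: 9

Answer: 9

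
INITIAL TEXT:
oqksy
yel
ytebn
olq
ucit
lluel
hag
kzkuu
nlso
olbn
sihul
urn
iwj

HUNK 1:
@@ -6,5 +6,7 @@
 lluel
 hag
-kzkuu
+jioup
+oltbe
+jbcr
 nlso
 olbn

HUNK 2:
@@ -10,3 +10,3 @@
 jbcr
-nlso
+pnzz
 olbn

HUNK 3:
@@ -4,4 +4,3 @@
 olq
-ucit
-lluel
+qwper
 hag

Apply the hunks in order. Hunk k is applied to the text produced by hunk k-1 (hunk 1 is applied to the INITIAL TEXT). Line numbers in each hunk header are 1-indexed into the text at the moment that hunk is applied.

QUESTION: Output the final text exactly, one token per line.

Answer: oqksy
yel
ytebn
olq
qwper
hag
jioup
oltbe
jbcr
pnzz
olbn
sihul
urn
iwj

Derivation:
Hunk 1: at line 6 remove [kzkuu] add [jioup,oltbe,jbcr] -> 15 lines: oqksy yel ytebn olq ucit lluel hag jioup oltbe jbcr nlso olbn sihul urn iwj
Hunk 2: at line 10 remove [nlso] add [pnzz] -> 15 lines: oqksy yel ytebn olq ucit lluel hag jioup oltbe jbcr pnzz olbn sihul urn iwj
Hunk 3: at line 4 remove [ucit,lluel] add [qwper] -> 14 lines: oqksy yel ytebn olq qwper hag jioup oltbe jbcr pnzz olbn sihul urn iwj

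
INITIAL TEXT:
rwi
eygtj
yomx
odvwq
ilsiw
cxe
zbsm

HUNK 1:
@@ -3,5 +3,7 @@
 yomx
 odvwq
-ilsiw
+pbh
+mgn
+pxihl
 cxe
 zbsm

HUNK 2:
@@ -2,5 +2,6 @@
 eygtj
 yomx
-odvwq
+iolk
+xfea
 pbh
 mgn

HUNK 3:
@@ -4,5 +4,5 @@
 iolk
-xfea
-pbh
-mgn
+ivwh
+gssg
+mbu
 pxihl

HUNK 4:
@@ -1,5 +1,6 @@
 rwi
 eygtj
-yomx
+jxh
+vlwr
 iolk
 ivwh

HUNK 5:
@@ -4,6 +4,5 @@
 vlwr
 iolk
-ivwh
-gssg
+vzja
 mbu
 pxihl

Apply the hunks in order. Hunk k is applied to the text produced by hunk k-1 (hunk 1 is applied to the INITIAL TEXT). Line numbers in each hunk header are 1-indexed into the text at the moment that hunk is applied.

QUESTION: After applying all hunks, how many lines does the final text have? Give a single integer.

Hunk 1: at line 3 remove [ilsiw] add [pbh,mgn,pxihl] -> 9 lines: rwi eygtj yomx odvwq pbh mgn pxihl cxe zbsm
Hunk 2: at line 2 remove [odvwq] add [iolk,xfea] -> 10 lines: rwi eygtj yomx iolk xfea pbh mgn pxihl cxe zbsm
Hunk 3: at line 4 remove [xfea,pbh,mgn] add [ivwh,gssg,mbu] -> 10 lines: rwi eygtj yomx iolk ivwh gssg mbu pxihl cxe zbsm
Hunk 4: at line 1 remove [yomx] add [jxh,vlwr] -> 11 lines: rwi eygtj jxh vlwr iolk ivwh gssg mbu pxihl cxe zbsm
Hunk 5: at line 4 remove [ivwh,gssg] add [vzja] -> 10 lines: rwi eygtj jxh vlwr iolk vzja mbu pxihl cxe zbsm
Final line count: 10

Answer: 10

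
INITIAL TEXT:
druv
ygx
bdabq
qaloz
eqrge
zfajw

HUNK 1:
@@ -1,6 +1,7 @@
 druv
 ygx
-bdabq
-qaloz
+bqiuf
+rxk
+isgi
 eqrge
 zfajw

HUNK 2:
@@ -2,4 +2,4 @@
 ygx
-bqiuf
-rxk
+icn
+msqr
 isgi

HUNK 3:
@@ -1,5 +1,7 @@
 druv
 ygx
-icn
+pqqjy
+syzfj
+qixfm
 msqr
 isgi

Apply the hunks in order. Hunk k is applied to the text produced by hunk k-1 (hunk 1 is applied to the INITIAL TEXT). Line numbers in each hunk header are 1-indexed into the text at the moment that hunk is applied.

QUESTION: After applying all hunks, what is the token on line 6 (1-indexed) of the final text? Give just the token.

Answer: msqr

Derivation:
Hunk 1: at line 1 remove [bdabq,qaloz] add [bqiuf,rxk,isgi] -> 7 lines: druv ygx bqiuf rxk isgi eqrge zfajw
Hunk 2: at line 2 remove [bqiuf,rxk] add [icn,msqr] -> 7 lines: druv ygx icn msqr isgi eqrge zfajw
Hunk 3: at line 1 remove [icn] add [pqqjy,syzfj,qixfm] -> 9 lines: druv ygx pqqjy syzfj qixfm msqr isgi eqrge zfajw
Final line 6: msqr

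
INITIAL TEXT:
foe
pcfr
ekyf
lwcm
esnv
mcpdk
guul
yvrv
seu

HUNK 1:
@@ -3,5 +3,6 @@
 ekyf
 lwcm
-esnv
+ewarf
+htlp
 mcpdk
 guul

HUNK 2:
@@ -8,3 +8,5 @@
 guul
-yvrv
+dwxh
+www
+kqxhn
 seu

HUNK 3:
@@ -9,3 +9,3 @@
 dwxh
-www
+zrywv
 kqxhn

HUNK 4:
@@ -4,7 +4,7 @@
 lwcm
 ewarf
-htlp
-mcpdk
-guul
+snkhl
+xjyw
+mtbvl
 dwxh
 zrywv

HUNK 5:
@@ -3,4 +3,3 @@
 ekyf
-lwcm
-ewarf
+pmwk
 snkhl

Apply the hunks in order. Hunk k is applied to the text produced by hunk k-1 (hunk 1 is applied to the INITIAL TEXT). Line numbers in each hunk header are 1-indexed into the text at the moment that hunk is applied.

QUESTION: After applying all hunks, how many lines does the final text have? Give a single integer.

Answer: 11

Derivation:
Hunk 1: at line 3 remove [esnv] add [ewarf,htlp] -> 10 lines: foe pcfr ekyf lwcm ewarf htlp mcpdk guul yvrv seu
Hunk 2: at line 8 remove [yvrv] add [dwxh,www,kqxhn] -> 12 lines: foe pcfr ekyf lwcm ewarf htlp mcpdk guul dwxh www kqxhn seu
Hunk 3: at line 9 remove [www] add [zrywv] -> 12 lines: foe pcfr ekyf lwcm ewarf htlp mcpdk guul dwxh zrywv kqxhn seu
Hunk 4: at line 4 remove [htlp,mcpdk,guul] add [snkhl,xjyw,mtbvl] -> 12 lines: foe pcfr ekyf lwcm ewarf snkhl xjyw mtbvl dwxh zrywv kqxhn seu
Hunk 5: at line 3 remove [lwcm,ewarf] add [pmwk] -> 11 lines: foe pcfr ekyf pmwk snkhl xjyw mtbvl dwxh zrywv kqxhn seu
Final line count: 11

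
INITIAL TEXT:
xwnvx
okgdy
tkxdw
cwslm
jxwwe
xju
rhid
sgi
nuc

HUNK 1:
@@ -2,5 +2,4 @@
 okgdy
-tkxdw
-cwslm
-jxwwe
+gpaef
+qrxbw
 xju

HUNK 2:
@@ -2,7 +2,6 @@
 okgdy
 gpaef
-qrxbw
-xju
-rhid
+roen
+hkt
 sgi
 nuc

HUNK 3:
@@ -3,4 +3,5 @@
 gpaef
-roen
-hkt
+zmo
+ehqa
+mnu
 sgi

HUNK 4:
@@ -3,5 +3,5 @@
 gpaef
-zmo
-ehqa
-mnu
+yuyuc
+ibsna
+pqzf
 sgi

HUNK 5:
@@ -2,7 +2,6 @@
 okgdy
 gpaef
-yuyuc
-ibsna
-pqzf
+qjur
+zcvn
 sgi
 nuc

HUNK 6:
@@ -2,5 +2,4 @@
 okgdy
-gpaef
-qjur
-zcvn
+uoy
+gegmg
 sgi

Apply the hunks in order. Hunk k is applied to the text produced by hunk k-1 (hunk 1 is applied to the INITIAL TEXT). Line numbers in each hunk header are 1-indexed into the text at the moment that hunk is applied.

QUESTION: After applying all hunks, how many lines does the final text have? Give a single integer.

Answer: 6

Derivation:
Hunk 1: at line 2 remove [tkxdw,cwslm,jxwwe] add [gpaef,qrxbw] -> 8 lines: xwnvx okgdy gpaef qrxbw xju rhid sgi nuc
Hunk 2: at line 2 remove [qrxbw,xju,rhid] add [roen,hkt] -> 7 lines: xwnvx okgdy gpaef roen hkt sgi nuc
Hunk 3: at line 3 remove [roen,hkt] add [zmo,ehqa,mnu] -> 8 lines: xwnvx okgdy gpaef zmo ehqa mnu sgi nuc
Hunk 4: at line 3 remove [zmo,ehqa,mnu] add [yuyuc,ibsna,pqzf] -> 8 lines: xwnvx okgdy gpaef yuyuc ibsna pqzf sgi nuc
Hunk 5: at line 2 remove [yuyuc,ibsna,pqzf] add [qjur,zcvn] -> 7 lines: xwnvx okgdy gpaef qjur zcvn sgi nuc
Hunk 6: at line 2 remove [gpaef,qjur,zcvn] add [uoy,gegmg] -> 6 lines: xwnvx okgdy uoy gegmg sgi nuc
Final line count: 6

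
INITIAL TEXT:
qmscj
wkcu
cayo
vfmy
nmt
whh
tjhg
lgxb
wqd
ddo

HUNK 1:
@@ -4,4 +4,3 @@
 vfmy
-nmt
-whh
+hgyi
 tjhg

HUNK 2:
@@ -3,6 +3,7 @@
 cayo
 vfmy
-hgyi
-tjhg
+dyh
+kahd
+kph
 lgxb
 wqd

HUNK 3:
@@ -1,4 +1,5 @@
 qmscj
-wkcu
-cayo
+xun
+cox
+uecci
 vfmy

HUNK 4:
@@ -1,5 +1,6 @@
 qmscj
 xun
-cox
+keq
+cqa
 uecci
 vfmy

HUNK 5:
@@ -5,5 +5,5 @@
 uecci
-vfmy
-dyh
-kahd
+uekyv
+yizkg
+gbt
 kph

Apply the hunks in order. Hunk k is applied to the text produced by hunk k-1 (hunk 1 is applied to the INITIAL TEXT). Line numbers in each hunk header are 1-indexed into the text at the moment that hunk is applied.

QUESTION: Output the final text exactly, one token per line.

Hunk 1: at line 4 remove [nmt,whh] add [hgyi] -> 9 lines: qmscj wkcu cayo vfmy hgyi tjhg lgxb wqd ddo
Hunk 2: at line 3 remove [hgyi,tjhg] add [dyh,kahd,kph] -> 10 lines: qmscj wkcu cayo vfmy dyh kahd kph lgxb wqd ddo
Hunk 3: at line 1 remove [wkcu,cayo] add [xun,cox,uecci] -> 11 lines: qmscj xun cox uecci vfmy dyh kahd kph lgxb wqd ddo
Hunk 4: at line 1 remove [cox] add [keq,cqa] -> 12 lines: qmscj xun keq cqa uecci vfmy dyh kahd kph lgxb wqd ddo
Hunk 5: at line 5 remove [vfmy,dyh,kahd] add [uekyv,yizkg,gbt] -> 12 lines: qmscj xun keq cqa uecci uekyv yizkg gbt kph lgxb wqd ddo

Answer: qmscj
xun
keq
cqa
uecci
uekyv
yizkg
gbt
kph
lgxb
wqd
ddo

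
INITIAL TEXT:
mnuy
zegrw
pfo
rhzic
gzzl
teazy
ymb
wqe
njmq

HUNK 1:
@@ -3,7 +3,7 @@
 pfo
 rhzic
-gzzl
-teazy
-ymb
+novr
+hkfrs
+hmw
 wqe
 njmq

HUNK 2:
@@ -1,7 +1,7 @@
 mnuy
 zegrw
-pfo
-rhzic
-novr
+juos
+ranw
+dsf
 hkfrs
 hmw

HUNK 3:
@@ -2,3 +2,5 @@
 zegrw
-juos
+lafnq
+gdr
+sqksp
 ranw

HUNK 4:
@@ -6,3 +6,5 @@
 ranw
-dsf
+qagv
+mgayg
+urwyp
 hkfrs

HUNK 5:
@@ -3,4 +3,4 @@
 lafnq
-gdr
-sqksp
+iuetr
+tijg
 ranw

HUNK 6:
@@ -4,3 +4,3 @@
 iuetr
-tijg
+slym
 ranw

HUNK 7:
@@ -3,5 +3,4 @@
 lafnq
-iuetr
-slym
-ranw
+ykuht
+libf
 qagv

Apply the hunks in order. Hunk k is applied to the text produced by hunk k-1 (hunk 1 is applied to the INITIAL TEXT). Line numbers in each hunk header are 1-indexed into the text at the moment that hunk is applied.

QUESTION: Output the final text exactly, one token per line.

Hunk 1: at line 3 remove [gzzl,teazy,ymb] add [novr,hkfrs,hmw] -> 9 lines: mnuy zegrw pfo rhzic novr hkfrs hmw wqe njmq
Hunk 2: at line 1 remove [pfo,rhzic,novr] add [juos,ranw,dsf] -> 9 lines: mnuy zegrw juos ranw dsf hkfrs hmw wqe njmq
Hunk 3: at line 2 remove [juos] add [lafnq,gdr,sqksp] -> 11 lines: mnuy zegrw lafnq gdr sqksp ranw dsf hkfrs hmw wqe njmq
Hunk 4: at line 6 remove [dsf] add [qagv,mgayg,urwyp] -> 13 lines: mnuy zegrw lafnq gdr sqksp ranw qagv mgayg urwyp hkfrs hmw wqe njmq
Hunk 5: at line 3 remove [gdr,sqksp] add [iuetr,tijg] -> 13 lines: mnuy zegrw lafnq iuetr tijg ranw qagv mgayg urwyp hkfrs hmw wqe njmq
Hunk 6: at line 4 remove [tijg] add [slym] -> 13 lines: mnuy zegrw lafnq iuetr slym ranw qagv mgayg urwyp hkfrs hmw wqe njmq
Hunk 7: at line 3 remove [iuetr,slym,ranw] add [ykuht,libf] -> 12 lines: mnuy zegrw lafnq ykuht libf qagv mgayg urwyp hkfrs hmw wqe njmq

Answer: mnuy
zegrw
lafnq
ykuht
libf
qagv
mgayg
urwyp
hkfrs
hmw
wqe
njmq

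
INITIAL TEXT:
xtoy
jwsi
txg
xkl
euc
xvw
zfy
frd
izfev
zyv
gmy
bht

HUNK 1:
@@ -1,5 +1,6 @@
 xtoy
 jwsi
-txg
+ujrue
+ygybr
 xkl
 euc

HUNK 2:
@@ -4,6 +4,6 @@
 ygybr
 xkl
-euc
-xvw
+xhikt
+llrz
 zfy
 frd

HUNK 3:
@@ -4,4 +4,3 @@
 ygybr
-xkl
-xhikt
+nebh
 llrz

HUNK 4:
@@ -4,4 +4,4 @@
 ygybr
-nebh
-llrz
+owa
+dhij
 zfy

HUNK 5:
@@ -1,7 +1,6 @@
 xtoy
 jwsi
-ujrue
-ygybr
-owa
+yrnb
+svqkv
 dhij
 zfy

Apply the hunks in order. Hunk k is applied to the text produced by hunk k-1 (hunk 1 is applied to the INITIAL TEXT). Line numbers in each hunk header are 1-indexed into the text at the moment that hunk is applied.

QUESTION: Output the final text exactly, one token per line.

Hunk 1: at line 1 remove [txg] add [ujrue,ygybr] -> 13 lines: xtoy jwsi ujrue ygybr xkl euc xvw zfy frd izfev zyv gmy bht
Hunk 2: at line 4 remove [euc,xvw] add [xhikt,llrz] -> 13 lines: xtoy jwsi ujrue ygybr xkl xhikt llrz zfy frd izfev zyv gmy bht
Hunk 3: at line 4 remove [xkl,xhikt] add [nebh] -> 12 lines: xtoy jwsi ujrue ygybr nebh llrz zfy frd izfev zyv gmy bht
Hunk 4: at line 4 remove [nebh,llrz] add [owa,dhij] -> 12 lines: xtoy jwsi ujrue ygybr owa dhij zfy frd izfev zyv gmy bht
Hunk 5: at line 1 remove [ujrue,ygybr,owa] add [yrnb,svqkv] -> 11 lines: xtoy jwsi yrnb svqkv dhij zfy frd izfev zyv gmy bht

Answer: xtoy
jwsi
yrnb
svqkv
dhij
zfy
frd
izfev
zyv
gmy
bht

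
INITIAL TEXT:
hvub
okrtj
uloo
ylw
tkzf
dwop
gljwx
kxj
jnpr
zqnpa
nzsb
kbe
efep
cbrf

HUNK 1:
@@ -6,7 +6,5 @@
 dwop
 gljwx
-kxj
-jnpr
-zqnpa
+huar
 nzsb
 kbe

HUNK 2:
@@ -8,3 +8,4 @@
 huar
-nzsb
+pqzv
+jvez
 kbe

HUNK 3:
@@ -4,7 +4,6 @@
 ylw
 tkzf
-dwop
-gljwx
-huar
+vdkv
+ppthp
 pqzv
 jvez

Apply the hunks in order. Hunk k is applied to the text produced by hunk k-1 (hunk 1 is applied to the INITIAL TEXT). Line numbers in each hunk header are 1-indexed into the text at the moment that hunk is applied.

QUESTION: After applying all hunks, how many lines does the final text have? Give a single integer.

Hunk 1: at line 6 remove [kxj,jnpr,zqnpa] add [huar] -> 12 lines: hvub okrtj uloo ylw tkzf dwop gljwx huar nzsb kbe efep cbrf
Hunk 2: at line 8 remove [nzsb] add [pqzv,jvez] -> 13 lines: hvub okrtj uloo ylw tkzf dwop gljwx huar pqzv jvez kbe efep cbrf
Hunk 3: at line 4 remove [dwop,gljwx,huar] add [vdkv,ppthp] -> 12 lines: hvub okrtj uloo ylw tkzf vdkv ppthp pqzv jvez kbe efep cbrf
Final line count: 12

Answer: 12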